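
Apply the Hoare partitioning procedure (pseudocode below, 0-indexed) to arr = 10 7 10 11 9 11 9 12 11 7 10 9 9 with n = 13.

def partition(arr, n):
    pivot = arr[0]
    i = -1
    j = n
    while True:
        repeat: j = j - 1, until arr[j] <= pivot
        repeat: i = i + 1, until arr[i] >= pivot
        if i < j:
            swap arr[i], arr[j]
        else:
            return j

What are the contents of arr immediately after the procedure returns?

9 7 9 10 9 7 9 12 11 11 11 10 10

pivot = arr[0] = 10; i = -1, j = 13
j→12 (arr[12]=9≤10), i→0 (arr[0]=10≥10); i<j, swap → 9 7 10 11 9 11 9 12 11 7 10 9 10
j→11 (arr[11]=9≤10), i→2 (arr[2]=10≥10); i<j, swap → 9 7 9 11 9 11 9 12 11 7 10 10 10
j→10 (arr[10]=10≤10), i→3 (arr[3]=11≥10); i<j, swap → 9 7 9 10 9 11 9 12 11 7 11 10 10
j→9 (arr[9]=7≤10), i→5 (arr[5]=11≥10); i<j, swap → 9 7 9 10 9 7 9 12 11 11 11 10 10
j→6, i→7; i≥j, return j=6. arr = 9 7 9 10 9 7 9 12 11 11 11 10 10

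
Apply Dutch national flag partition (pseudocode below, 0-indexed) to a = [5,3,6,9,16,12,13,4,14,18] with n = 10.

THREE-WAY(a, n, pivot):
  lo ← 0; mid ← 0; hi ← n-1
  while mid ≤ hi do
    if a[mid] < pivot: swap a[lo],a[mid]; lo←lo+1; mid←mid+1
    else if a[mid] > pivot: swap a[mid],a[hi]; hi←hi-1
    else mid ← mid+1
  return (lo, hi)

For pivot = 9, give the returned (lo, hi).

pivot = 9; lo=0, mid=0, hi=9
a[mid]=5<9: swap a[0],a[0]; lo=1,mid=1 → [5,3,6,9,16,12,13,4,14,18]
a[mid]=3<9: swap a[1],a[1]; lo=2,mid=2 → [5,3,6,9,16,12,13,4,14,18]
a[mid]=6<9: swap a[2],a[2]; lo=3,mid=3 → [5,3,6,9,16,12,13,4,14,18]
a[mid]=9=9: mid=4
a[mid]=16>9: swap a[4],a[9]; hi=8 → [5,3,6,9,18,12,13,4,14,16]
a[mid]=18>9: swap a[4],a[8]; hi=7 → [5,3,6,9,14,12,13,4,18,16]
a[mid]=14>9: swap a[4],a[7]; hi=6 → [5,3,6,9,4,12,13,14,18,16]
a[mid]=4<9: swap a[3],a[4]; lo=4,mid=5 → [5,3,6,4,9,12,13,14,18,16]
a[mid]=12>9: swap a[5],a[6]; hi=5 → [5,3,6,4,9,13,12,14,18,16]
a[mid]=13>9: swap a[5],a[5]; hi=4 → [5,3,6,4,9,13,12,14,18,16]
end: lo=4, hi=4; a = [5,3,6,4,9,13,12,14,18,16]

(4, 4)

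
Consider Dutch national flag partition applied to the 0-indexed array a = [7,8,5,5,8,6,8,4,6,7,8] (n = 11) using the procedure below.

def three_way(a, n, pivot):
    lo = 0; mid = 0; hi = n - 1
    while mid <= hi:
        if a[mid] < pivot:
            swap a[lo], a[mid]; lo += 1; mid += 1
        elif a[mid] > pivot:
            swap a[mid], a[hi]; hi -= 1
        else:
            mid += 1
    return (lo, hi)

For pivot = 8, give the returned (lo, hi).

(7, 10)

pivot = 8; lo=0, mid=0, hi=10
a[mid]=7<8: swap a[0],a[0]; lo=1,mid=1 → [7,8,5,5,8,6,8,4,6,7,8]
a[mid]=8=8: mid=2
a[mid]=5<8: swap a[1],a[2]; lo=2,mid=3 → [7,5,8,5,8,6,8,4,6,7,8]
a[mid]=5<8: swap a[2],a[3]; lo=3,mid=4 → [7,5,5,8,8,6,8,4,6,7,8]
a[mid]=8=8: mid=5
a[mid]=6<8: swap a[3],a[5]; lo=4,mid=6 → [7,5,5,6,8,8,8,4,6,7,8]
a[mid]=8=8: mid=7
a[mid]=4<8: swap a[4],a[7]; lo=5,mid=8 → [7,5,5,6,4,8,8,8,6,7,8]
a[mid]=6<8: swap a[5],a[8]; lo=6,mid=9 → [7,5,5,6,4,6,8,8,8,7,8]
a[mid]=7<8: swap a[6],a[9]; lo=7,mid=10 → [7,5,5,6,4,6,7,8,8,8,8]
a[mid]=8=8: mid=11
end: lo=7, hi=10; a = [7,5,5,6,4,6,7,8,8,8,8]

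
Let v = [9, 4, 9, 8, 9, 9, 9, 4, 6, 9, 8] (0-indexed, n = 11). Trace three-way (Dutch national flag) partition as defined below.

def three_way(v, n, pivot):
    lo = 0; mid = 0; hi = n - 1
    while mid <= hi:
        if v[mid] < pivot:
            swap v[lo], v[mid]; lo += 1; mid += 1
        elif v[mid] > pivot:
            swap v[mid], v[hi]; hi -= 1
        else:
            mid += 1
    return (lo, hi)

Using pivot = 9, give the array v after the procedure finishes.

[4, 8, 4, 6, 8, 9, 9, 9, 9, 9, 9]

lo=0 mid=0 hi=10
9=9: mid=1
4<9: swap(0,1), lo=1 mid=2 ⇒ [4, 9, 9, 8, 9, 9, 9, 4, 6, 9, 8]
9=9: mid=3
8<9: swap(1,3), lo=2 mid=4 ⇒ [4, 8, 9, 9, 9, 9, 9, 4, 6, 9, 8]
9=9: mid=5
9=9: mid=6
9=9: mid=7
4<9: swap(2,7), lo=3 mid=8 ⇒ [4, 8, 4, 9, 9, 9, 9, 9, 6, 9, 8]
6<9: swap(3,8), lo=4 mid=9 ⇒ [4, 8, 4, 6, 9, 9, 9, 9, 9, 9, 8]
9=9: mid=10
8<9: swap(4,10), lo=5 mid=11 ⇒ [4, 8, 4, 6, 8, 9, 9, 9, 9, 9, 9]
done. lo=5 hi=10; v=[4, 8, 4, 6, 8, 9, 9, 9, 9, 9, 9]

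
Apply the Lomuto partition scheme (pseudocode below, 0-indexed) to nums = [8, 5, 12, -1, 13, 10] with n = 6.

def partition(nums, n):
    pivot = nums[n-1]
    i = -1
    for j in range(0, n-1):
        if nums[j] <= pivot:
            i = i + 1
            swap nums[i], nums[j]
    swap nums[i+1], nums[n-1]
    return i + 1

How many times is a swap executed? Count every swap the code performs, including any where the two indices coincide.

4

pivot = nums[5] = 10; i = -1
j=0: nums[0]=8 ≤ 10 → i=0, swap nums[0],nums[0] (no change) → [8, 5, 12, -1, 13, 10]
j=1: nums[1]=5 ≤ 10 → i=1, swap nums[1],nums[1] (no change) → [8, 5, 12, -1, 13, 10]
j=2: nums[2]=12 > 10 → no swap
j=3: nums[3]=-1 ≤ 10 → i=2, swap nums[2],nums[3] → [8, 5, -1, 12, 13, 10]
j=4: nums[4]=13 > 10 → no swap
final swap nums[3],nums[5] → [8, 5, -1, 10, 13, 12]; return 3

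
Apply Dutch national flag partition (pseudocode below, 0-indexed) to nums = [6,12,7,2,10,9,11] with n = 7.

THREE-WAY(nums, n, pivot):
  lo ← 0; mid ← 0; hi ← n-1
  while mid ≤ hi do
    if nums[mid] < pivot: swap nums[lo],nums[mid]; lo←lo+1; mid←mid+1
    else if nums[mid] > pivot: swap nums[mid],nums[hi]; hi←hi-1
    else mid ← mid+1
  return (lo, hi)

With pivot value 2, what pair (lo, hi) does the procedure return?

pivot = 2; lo=0, mid=0, hi=6
nums[mid]=6>2: swap nums[0],nums[6]; hi=5 → [11,12,7,2,10,9,6]
nums[mid]=11>2: swap nums[0],nums[5]; hi=4 → [9,12,7,2,10,11,6]
nums[mid]=9>2: swap nums[0],nums[4]; hi=3 → [10,12,7,2,9,11,6]
nums[mid]=10>2: swap nums[0],nums[3]; hi=2 → [2,12,7,10,9,11,6]
nums[mid]=2=2: mid=1
nums[mid]=12>2: swap nums[1],nums[2]; hi=1 → [2,7,12,10,9,11,6]
nums[mid]=7>2: swap nums[1],nums[1]; hi=0 → [2,7,12,10,9,11,6]
end: lo=0, hi=0; nums = [2,7,12,10,9,11,6]

(0, 0)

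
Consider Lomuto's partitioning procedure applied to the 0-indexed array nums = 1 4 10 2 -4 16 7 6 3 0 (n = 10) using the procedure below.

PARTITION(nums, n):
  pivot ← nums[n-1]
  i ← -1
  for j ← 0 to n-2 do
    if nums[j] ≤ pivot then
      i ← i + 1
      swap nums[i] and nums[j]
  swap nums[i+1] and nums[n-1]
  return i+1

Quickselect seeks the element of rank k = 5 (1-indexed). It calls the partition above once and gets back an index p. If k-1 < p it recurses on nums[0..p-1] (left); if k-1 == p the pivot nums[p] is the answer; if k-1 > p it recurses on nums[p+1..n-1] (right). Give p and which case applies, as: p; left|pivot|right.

1; right

pivot=0, i=-1
j=0: 1>0, skip
j=1: 4>0, skip
j=2: 10>0, skip
j=3: 2>0, skip
j=4: -4≤0, i=0, swap(0,4) ⇒ -4 4 10 2 1 16 7 6 3 0
j=5: 16>0, skip
j=6: 7>0, skip
j=7: 6>0, skip
j=8: 3>0, skip
swap(1,9) ⇒ -4 0 10 2 1 16 7 6 3 4; return 1
p = 1; k-1 = 4 > 1 ⇒ right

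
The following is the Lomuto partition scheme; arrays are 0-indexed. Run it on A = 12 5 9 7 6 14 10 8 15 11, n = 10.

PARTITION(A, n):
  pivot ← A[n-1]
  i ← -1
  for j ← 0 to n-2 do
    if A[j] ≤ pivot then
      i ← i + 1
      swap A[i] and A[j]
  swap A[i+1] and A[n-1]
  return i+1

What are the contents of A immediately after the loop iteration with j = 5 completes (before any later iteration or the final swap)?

5 9 7 6 12 14 10 8 15 11

pivot=11, i=-1
j=0: 12>11, skip
j=1: 5≤11, i=0, swap(0,1) ⇒ 5 12 9 7 6 14 10 8 15 11
j=2: 9≤11, i=1, swap(1,2) ⇒ 5 9 12 7 6 14 10 8 15 11
j=3: 7≤11, i=2, swap(2,3) ⇒ 5 9 7 12 6 14 10 8 15 11
j=4: 6≤11, i=3, swap(3,4) ⇒ 5 9 7 6 12 14 10 8 15 11
j=5: 14>11, skip
(after j=5) A = 5 9 7 6 12 14 10 8 15 11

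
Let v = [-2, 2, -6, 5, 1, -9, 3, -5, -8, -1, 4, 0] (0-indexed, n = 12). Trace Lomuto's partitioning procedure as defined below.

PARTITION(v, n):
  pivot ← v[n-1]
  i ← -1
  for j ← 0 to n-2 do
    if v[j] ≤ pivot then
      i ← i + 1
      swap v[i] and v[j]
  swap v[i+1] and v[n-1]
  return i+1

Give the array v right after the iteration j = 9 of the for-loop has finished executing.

pivot=0, i=-1
j=0: -2≤0, i=0, swap(0,0) ⇒ [-2, 2, -6, 5, 1, -9, 3, -5, -8, -1, 4, 0]
j=1: 2>0, skip
j=2: -6≤0, i=1, swap(1,2) ⇒ [-2, -6, 2, 5, 1, -9, 3, -5, -8, -1, 4, 0]
j=3: 5>0, skip
j=4: 1>0, skip
j=5: -9≤0, i=2, swap(2,5) ⇒ [-2, -6, -9, 5, 1, 2, 3, -5, -8, -1, 4, 0]
j=6: 3>0, skip
j=7: -5≤0, i=3, swap(3,7) ⇒ [-2, -6, -9, -5, 1, 2, 3, 5, -8, -1, 4, 0]
j=8: -8≤0, i=4, swap(4,8) ⇒ [-2, -6, -9, -5, -8, 2, 3, 5, 1, -1, 4, 0]
j=9: -1≤0, i=5, swap(5,9) ⇒ [-2, -6, -9, -5, -8, -1, 3, 5, 1, 2, 4, 0]
(after j=9) v = [-2, -6, -9, -5, -8, -1, 3, 5, 1, 2, 4, 0]

[-2, -6, -9, -5, -8, -1, 3, 5, 1, 2, 4, 0]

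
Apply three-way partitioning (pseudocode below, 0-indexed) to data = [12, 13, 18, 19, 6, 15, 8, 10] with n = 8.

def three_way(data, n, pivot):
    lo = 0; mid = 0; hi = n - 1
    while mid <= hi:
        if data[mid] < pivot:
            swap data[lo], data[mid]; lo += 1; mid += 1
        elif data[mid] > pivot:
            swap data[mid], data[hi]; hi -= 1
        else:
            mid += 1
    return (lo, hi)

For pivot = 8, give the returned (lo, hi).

(1, 1)

lo=0 mid=0 hi=7
12>8: swap(0,7), hi=6 ⇒ [10, 13, 18, 19, 6, 15, 8, 12]
10>8: swap(0,6), hi=5 ⇒ [8, 13, 18, 19, 6, 15, 10, 12]
8=8: mid=1
13>8: swap(1,5), hi=4 ⇒ [8, 15, 18, 19, 6, 13, 10, 12]
15>8: swap(1,4), hi=3 ⇒ [8, 6, 18, 19, 15, 13, 10, 12]
6<8: swap(0,1), lo=1 mid=2 ⇒ [6, 8, 18, 19, 15, 13, 10, 12]
18>8: swap(2,3), hi=2 ⇒ [6, 8, 19, 18, 15, 13, 10, 12]
19>8: swap(2,2), hi=1 ⇒ [6, 8, 19, 18, 15, 13, 10, 12]
done. lo=1 hi=1; data=[6, 8, 19, 18, 15, 13, 10, 12]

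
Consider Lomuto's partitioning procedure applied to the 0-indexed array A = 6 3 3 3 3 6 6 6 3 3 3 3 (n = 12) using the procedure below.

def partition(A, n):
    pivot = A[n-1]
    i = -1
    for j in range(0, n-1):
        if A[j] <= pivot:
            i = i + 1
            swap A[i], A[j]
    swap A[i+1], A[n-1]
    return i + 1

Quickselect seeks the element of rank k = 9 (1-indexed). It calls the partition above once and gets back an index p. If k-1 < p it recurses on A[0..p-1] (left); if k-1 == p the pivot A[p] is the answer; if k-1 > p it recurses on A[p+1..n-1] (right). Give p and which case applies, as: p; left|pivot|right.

pivot=3, i=-1
j=0: 6>3, skip
j=1: 3≤3, i=0, swap(0,1) ⇒ 3 6 3 3 3 6 6 6 3 3 3 3
j=2: 3≤3, i=1, swap(1,2) ⇒ 3 3 6 3 3 6 6 6 3 3 3 3
j=3: 3≤3, i=2, swap(2,3) ⇒ 3 3 3 6 3 6 6 6 3 3 3 3
j=4: 3≤3, i=3, swap(3,4) ⇒ 3 3 3 3 6 6 6 6 3 3 3 3
j=5: 6>3, skip
j=6: 6>3, skip
j=7: 6>3, skip
j=8: 3≤3, i=4, swap(4,8) ⇒ 3 3 3 3 3 6 6 6 6 3 3 3
j=9: 3≤3, i=5, swap(5,9) ⇒ 3 3 3 3 3 3 6 6 6 6 3 3
j=10: 3≤3, i=6, swap(6,10) ⇒ 3 3 3 3 3 3 3 6 6 6 6 3
swap(7,11) ⇒ 3 3 3 3 3 3 3 3 6 6 6 6; return 7
p = 7; k-1 = 8 > 7 ⇒ right

7; right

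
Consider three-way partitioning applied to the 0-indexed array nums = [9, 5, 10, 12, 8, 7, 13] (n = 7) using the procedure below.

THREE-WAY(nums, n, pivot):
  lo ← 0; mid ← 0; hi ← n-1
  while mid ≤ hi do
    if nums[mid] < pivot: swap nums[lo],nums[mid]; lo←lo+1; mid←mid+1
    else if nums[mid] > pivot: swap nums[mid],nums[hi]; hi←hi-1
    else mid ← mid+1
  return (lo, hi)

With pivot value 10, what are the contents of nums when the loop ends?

pivot = 10; lo=0, mid=0, hi=6
nums[mid]=9<10: swap nums[0],nums[0]; lo=1,mid=1 → [9, 5, 10, 12, 8, 7, 13]
nums[mid]=5<10: swap nums[1],nums[1]; lo=2,mid=2 → [9, 5, 10, 12, 8, 7, 13]
nums[mid]=10=10: mid=3
nums[mid]=12>10: swap nums[3],nums[6]; hi=5 → [9, 5, 10, 13, 8, 7, 12]
nums[mid]=13>10: swap nums[3],nums[5]; hi=4 → [9, 5, 10, 7, 8, 13, 12]
nums[mid]=7<10: swap nums[2],nums[3]; lo=3,mid=4 → [9, 5, 7, 10, 8, 13, 12]
nums[mid]=8<10: swap nums[3],nums[4]; lo=4,mid=5 → [9, 5, 7, 8, 10, 13, 12]
end: lo=4, hi=4; nums = [9, 5, 7, 8, 10, 13, 12]

[9, 5, 7, 8, 10, 13, 12]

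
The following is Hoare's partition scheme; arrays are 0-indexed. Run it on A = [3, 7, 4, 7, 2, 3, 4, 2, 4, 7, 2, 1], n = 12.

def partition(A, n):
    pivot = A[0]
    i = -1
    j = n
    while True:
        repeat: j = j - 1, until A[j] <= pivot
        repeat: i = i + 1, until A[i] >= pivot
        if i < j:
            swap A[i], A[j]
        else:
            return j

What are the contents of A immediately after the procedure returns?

[1, 2, 2, 3, 2, 7, 4, 4, 4, 7, 7, 3]

pivot = A[0] = 3; i = -1, j = 12
j→11 (A[11]=1≤3), i→0 (A[0]=3≥3); i<j, swap → [1, 7, 4, 7, 2, 3, 4, 2, 4, 7, 2, 3]
j→10 (A[10]=2≤3), i→1 (A[1]=7≥3); i<j, swap → [1, 2, 4, 7, 2, 3, 4, 2, 4, 7, 7, 3]
j→7 (A[7]=2≤3), i→2 (A[2]=4≥3); i<j, swap → [1, 2, 2, 7, 2, 3, 4, 4, 4, 7, 7, 3]
j→5 (A[5]=3≤3), i→3 (A[3]=7≥3); i<j, swap → [1, 2, 2, 3, 2, 7, 4, 4, 4, 7, 7, 3]
j→4, i→5; i≥j, return j=4. A = [1, 2, 2, 3, 2, 7, 4, 4, 4, 7, 7, 3]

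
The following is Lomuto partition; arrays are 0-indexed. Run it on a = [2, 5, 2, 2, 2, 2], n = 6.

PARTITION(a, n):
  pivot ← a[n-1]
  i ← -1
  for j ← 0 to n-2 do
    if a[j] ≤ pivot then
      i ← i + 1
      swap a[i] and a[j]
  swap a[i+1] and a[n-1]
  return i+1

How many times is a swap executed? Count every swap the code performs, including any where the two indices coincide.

5

pivot = a[5] = 2; i = -1
j=0: a[0]=2 ≤ 2 → i=0, swap a[0],a[0] (no change) → [2, 5, 2, 2, 2, 2]
j=1: a[1]=5 > 2 → no swap
j=2: a[2]=2 ≤ 2 → i=1, swap a[1],a[2] → [2, 2, 5, 2, 2, 2]
j=3: a[3]=2 ≤ 2 → i=2, swap a[2],a[3] → [2, 2, 2, 5, 2, 2]
j=4: a[4]=2 ≤ 2 → i=3, swap a[3],a[4] → [2, 2, 2, 2, 5, 2]
final swap a[4],a[5] → [2, 2, 2, 2, 2, 5]; return 4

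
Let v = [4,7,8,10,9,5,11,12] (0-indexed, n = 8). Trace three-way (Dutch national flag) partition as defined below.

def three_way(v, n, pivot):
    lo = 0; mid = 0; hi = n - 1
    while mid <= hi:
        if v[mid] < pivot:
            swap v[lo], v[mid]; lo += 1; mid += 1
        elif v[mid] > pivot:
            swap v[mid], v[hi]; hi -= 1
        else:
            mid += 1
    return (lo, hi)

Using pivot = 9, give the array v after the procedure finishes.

pivot = 9; lo=0, mid=0, hi=7
v[mid]=4<9: swap v[0],v[0]; lo=1,mid=1 → [4,7,8,10,9,5,11,12]
v[mid]=7<9: swap v[1],v[1]; lo=2,mid=2 → [4,7,8,10,9,5,11,12]
v[mid]=8<9: swap v[2],v[2]; lo=3,mid=3 → [4,7,8,10,9,5,11,12]
v[mid]=10>9: swap v[3],v[7]; hi=6 → [4,7,8,12,9,5,11,10]
v[mid]=12>9: swap v[3],v[6]; hi=5 → [4,7,8,11,9,5,12,10]
v[mid]=11>9: swap v[3],v[5]; hi=4 → [4,7,8,5,9,11,12,10]
v[mid]=5<9: swap v[3],v[3]; lo=4,mid=4 → [4,7,8,5,9,11,12,10]
v[mid]=9=9: mid=5
end: lo=4, hi=4; v = [4,7,8,5,9,11,12,10]

[4,7,8,5,9,11,12,10]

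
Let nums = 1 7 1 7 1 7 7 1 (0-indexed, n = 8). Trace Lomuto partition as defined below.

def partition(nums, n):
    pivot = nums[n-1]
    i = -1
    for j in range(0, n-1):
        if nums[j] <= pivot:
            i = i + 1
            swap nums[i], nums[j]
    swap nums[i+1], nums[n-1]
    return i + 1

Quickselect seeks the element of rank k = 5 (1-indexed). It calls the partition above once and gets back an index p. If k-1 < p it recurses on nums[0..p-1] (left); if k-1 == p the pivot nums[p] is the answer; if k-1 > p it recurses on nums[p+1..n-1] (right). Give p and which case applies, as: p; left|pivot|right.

pivot = nums[7] = 1; i = -1
j=0: nums[0]=1 ≤ 1 → i=0, swap nums[0],nums[0] (no change) → 1 7 1 7 1 7 7 1
j=1: nums[1]=7 > 1 → no swap
j=2: nums[2]=1 ≤ 1 → i=1, swap nums[1],nums[2] → 1 1 7 7 1 7 7 1
j=3: nums[3]=7 > 1 → no swap
j=4: nums[4]=1 ≤ 1 → i=2, swap nums[2],nums[4] → 1 1 1 7 7 7 7 1
j=5: nums[5]=7 > 1 → no swap
j=6: nums[6]=7 > 1 → no swap
final swap nums[3],nums[7] → 1 1 1 1 7 7 7 7; return 3
p = 3; k-1 = 4 > 3 ⇒ right

3; right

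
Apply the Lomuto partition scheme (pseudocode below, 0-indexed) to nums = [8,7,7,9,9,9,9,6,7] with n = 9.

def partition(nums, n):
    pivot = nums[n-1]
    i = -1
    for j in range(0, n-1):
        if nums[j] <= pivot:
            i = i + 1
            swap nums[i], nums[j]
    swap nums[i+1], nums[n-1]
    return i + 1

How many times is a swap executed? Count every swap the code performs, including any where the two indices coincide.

4

pivot=7, i=-1
j=0: 8>7, skip
j=1: 7≤7, i=0, swap(0,1) ⇒ [7,8,7,9,9,9,9,6,7]
j=2: 7≤7, i=1, swap(1,2) ⇒ [7,7,8,9,9,9,9,6,7]
j=3: 9>7, skip
j=4: 9>7, skip
j=5: 9>7, skip
j=6: 9>7, skip
j=7: 6≤7, i=2, swap(2,7) ⇒ [7,7,6,9,9,9,9,8,7]
swap(3,8) ⇒ [7,7,6,7,9,9,9,8,9]; return 3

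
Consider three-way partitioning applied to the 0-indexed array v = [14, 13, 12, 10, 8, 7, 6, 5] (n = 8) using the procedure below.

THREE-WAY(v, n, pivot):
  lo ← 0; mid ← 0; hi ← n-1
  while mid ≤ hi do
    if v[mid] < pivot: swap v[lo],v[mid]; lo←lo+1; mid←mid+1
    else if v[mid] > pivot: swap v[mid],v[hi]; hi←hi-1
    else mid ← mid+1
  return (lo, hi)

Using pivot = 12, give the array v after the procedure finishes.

pivot = 12; lo=0, mid=0, hi=7
v[mid]=14>12: swap v[0],v[7]; hi=6 → [5, 13, 12, 10, 8, 7, 6, 14]
v[mid]=5<12: swap v[0],v[0]; lo=1,mid=1 → [5, 13, 12, 10, 8, 7, 6, 14]
v[mid]=13>12: swap v[1],v[6]; hi=5 → [5, 6, 12, 10, 8, 7, 13, 14]
v[mid]=6<12: swap v[1],v[1]; lo=2,mid=2 → [5, 6, 12, 10, 8, 7, 13, 14]
v[mid]=12=12: mid=3
v[mid]=10<12: swap v[2],v[3]; lo=3,mid=4 → [5, 6, 10, 12, 8, 7, 13, 14]
v[mid]=8<12: swap v[3],v[4]; lo=4,mid=5 → [5, 6, 10, 8, 12, 7, 13, 14]
v[mid]=7<12: swap v[4],v[5]; lo=5,mid=6 → [5, 6, 10, 8, 7, 12, 13, 14]
end: lo=5, hi=5; v = [5, 6, 10, 8, 7, 12, 13, 14]

[5, 6, 10, 8, 7, 12, 13, 14]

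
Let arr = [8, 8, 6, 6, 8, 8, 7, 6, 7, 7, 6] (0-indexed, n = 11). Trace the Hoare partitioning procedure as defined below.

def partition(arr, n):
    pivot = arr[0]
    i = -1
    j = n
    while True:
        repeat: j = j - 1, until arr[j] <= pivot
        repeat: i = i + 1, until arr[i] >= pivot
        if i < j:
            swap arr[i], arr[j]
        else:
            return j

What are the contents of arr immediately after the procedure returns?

pivot = arr[0] = 8; i = -1, j = 11
j→10 (arr[10]=6≤8), i→0 (arr[0]=8≥8); i<j, swap → [6, 8, 6, 6, 8, 8, 7, 6, 7, 7, 8]
j→9 (arr[9]=7≤8), i→1 (arr[1]=8≥8); i<j, swap → [6, 7, 6, 6, 8, 8, 7, 6, 7, 8, 8]
j→8 (arr[8]=7≤8), i→4 (arr[4]=8≥8); i<j, swap → [6, 7, 6, 6, 7, 8, 7, 6, 8, 8, 8]
j→7 (arr[7]=6≤8), i→5 (arr[5]=8≥8); i<j, swap → [6, 7, 6, 6, 7, 6, 7, 8, 8, 8, 8]
j→6, i→7; i≥j, return j=6. arr = [6, 7, 6, 6, 7, 6, 7, 8, 8, 8, 8]

[6, 7, 6, 6, 7, 6, 7, 8, 8, 8, 8]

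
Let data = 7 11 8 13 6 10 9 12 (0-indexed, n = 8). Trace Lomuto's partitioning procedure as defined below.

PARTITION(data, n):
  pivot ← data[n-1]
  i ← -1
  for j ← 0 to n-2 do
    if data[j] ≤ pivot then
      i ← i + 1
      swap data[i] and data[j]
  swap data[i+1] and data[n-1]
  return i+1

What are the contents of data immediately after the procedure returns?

pivot=12, i=-1
j=0: 7≤12, i=0, swap(0,0) ⇒ 7 11 8 13 6 10 9 12
j=1: 11≤12, i=1, swap(1,1) ⇒ 7 11 8 13 6 10 9 12
j=2: 8≤12, i=2, swap(2,2) ⇒ 7 11 8 13 6 10 9 12
j=3: 13>12, skip
j=4: 6≤12, i=3, swap(3,4) ⇒ 7 11 8 6 13 10 9 12
j=5: 10≤12, i=4, swap(4,5) ⇒ 7 11 8 6 10 13 9 12
j=6: 9≤12, i=5, swap(5,6) ⇒ 7 11 8 6 10 9 13 12
swap(6,7) ⇒ 7 11 8 6 10 9 12 13; return 6

7 11 8 6 10 9 12 13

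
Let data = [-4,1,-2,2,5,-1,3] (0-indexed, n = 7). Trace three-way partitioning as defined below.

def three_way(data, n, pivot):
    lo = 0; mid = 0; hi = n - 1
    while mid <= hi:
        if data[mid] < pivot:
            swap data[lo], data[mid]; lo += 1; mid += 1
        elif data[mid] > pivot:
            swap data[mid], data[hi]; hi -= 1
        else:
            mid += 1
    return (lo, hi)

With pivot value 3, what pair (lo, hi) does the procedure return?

pivot = 3; lo=0, mid=0, hi=6
data[mid]=-4<3: swap data[0],data[0]; lo=1,mid=1 → [-4,1,-2,2,5,-1,3]
data[mid]=1<3: swap data[1],data[1]; lo=2,mid=2 → [-4,1,-2,2,5,-1,3]
data[mid]=-2<3: swap data[2],data[2]; lo=3,mid=3 → [-4,1,-2,2,5,-1,3]
data[mid]=2<3: swap data[3],data[3]; lo=4,mid=4 → [-4,1,-2,2,5,-1,3]
data[mid]=5>3: swap data[4],data[6]; hi=5 → [-4,1,-2,2,3,-1,5]
data[mid]=3=3: mid=5
data[mid]=-1<3: swap data[4],data[5]; lo=5,mid=6 → [-4,1,-2,2,-1,3,5]
end: lo=5, hi=5; data = [-4,1,-2,2,-1,3,5]

(5, 5)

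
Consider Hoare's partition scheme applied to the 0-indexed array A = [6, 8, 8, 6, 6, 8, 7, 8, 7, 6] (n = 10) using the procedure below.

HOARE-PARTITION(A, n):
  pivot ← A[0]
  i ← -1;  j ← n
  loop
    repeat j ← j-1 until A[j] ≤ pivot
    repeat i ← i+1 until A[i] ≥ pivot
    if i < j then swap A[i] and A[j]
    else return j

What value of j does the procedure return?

2

pivot=6
j stops at 9 (6), i stops at 0 (6); swap ⇒ [6, 8, 8, 6, 6, 8, 7, 8, 7, 6]
j stops at 4 (6), i stops at 1 (8); swap ⇒ [6, 6, 8, 6, 8, 8, 7, 8, 7, 6]
j stops at 3 (6), i stops at 2 (8); swap ⇒ [6, 6, 6, 8, 8, 8, 7, 8, 7, 6]
j stops at 2, i stops at 3; i≥j ⇒ return 2. A=[6, 6, 6, 8, 8, 8, 7, 8, 7, 6]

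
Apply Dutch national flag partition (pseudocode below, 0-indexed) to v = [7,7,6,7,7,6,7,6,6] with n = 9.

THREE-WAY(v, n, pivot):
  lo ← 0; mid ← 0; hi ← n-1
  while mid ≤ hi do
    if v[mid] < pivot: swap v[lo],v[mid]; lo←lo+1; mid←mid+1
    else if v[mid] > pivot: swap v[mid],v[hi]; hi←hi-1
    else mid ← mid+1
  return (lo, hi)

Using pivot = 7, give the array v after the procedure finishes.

lo=0 mid=0 hi=8
7=7: mid=1
7=7: mid=2
6<7: swap(0,2), lo=1 mid=3 ⇒ [6,7,7,7,7,6,7,6,6]
7=7: mid=4
7=7: mid=5
6<7: swap(1,5), lo=2 mid=6 ⇒ [6,6,7,7,7,7,7,6,6]
7=7: mid=7
6<7: swap(2,7), lo=3 mid=8 ⇒ [6,6,6,7,7,7,7,7,6]
6<7: swap(3,8), lo=4 mid=9 ⇒ [6,6,6,6,7,7,7,7,7]
done. lo=4 hi=8; v=[6,6,6,6,7,7,7,7,7]

[6,6,6,6,7,7,7,7,7]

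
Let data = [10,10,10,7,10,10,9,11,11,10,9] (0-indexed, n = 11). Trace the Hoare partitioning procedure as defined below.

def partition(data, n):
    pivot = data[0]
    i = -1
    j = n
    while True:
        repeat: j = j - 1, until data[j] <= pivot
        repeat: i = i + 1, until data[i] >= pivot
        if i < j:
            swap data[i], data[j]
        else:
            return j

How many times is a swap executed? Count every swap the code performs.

pivot=10
j stops at 10 (9), i stops at 0 (10); swap ⇒ [9,10,10,7,10,10,9,11,11,10,10]
j stops at 9 (10), i stops at 1 (10); swap ⇒ [9,10,10,7,10,10,9,11,11,10,10]
j stops at 6 (9), i stops at 2 (10); swap ⇒ [9,10,9,7,10,10,10,11,11,10,10]
j stops at 5 (10), i stops at 4 (10); swap ⇒ [9,10,9,7,10,10,10,11,11,10,10]
j stops at 4, i stops at 5; i≥j ⇒ return 4. data=[9,10,9,7,10,10,10,11,11,10,10]

4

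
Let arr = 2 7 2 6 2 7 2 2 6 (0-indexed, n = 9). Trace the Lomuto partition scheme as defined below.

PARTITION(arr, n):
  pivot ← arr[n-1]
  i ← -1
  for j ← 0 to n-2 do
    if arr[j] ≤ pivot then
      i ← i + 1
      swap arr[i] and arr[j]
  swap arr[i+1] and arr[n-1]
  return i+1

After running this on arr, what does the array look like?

pivot = arr[8] = 6; i = -1
j=0: arr[0]=2 ≤ 6 → i=0, swap arr[0],arr[0] (no change) → 2 7 2 6 2 7 2 2 6
j=1: arr[1]=7 > 6 → no swap
j=2: arr[2]=2 ≤ 6 → i=1, swap arr[1],arr[2] → 2 2 7 6 2 7 2 2 6
j=3: arr[3]=6 ≤ 6 → i=2, swap arr[2],arr[3] → 2 2 6 7 2 7 2 2 6
j=4: arr[4]=2 ≤ 6 → i=3, swap arr[3],arr[4] → 2 2 6 2 7 7 2 2 6
j=5: arr[5]=7 > 6 → no swap
j=6: arr[6]=2 ≤ 6 → i=4, swap arr[4],arr[6] → 2 2 6 2 2 7 7 2 6
j=7: arr[7]=2 ≤ 6 → i=5, swap arr[5],arr[7] → 2 2 6 2 2 2 7 7 6
final swap arr[6],arr[8] → 2 2 6 2 2 2 6 7 7; return 6

2 2 6 2 2 2 6 7 7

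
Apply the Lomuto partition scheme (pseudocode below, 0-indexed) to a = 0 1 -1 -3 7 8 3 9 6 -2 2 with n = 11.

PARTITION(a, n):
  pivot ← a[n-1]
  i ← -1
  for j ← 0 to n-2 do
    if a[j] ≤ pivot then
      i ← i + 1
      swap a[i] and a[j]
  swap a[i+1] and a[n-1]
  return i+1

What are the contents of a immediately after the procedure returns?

0 1 -1 -3 -2 2 3 9 6 7 8

pivot=2, i=-1
j=0: 0≤2, i=0, swap(0,0) ⇒ 0 1 -1 -3 7 8 3 9 6 -2 2
j=1: 1≤2, i=1, swap(1,1) ⇒ 0 1 -1 -3 7 8 3 9 6 -2 2
j=2: -1≤2, i=2, swap(2,2) ⇒ 0 1 -1 -3 7 8 3 9 6 -2 2
j=3: -3≤2, i=3, swap(3,3) ⇒ 0 1 -1 -3 7 8 3 9 6 -2 2
j=4: 7>2, skip
j=5: 8>2, skip
j=6: 3>2, skip
j=7: 9>2, skip
j=8: 6>2, skip
j=9: -2≤2, i=4, swap(4,9) ⇒ 0 1 -1 -3 -2 8 3 9 6 7 2
swap(5,10) ⇒ 0 1 -1 -3 -2 2 3 9 6 7 8; return 5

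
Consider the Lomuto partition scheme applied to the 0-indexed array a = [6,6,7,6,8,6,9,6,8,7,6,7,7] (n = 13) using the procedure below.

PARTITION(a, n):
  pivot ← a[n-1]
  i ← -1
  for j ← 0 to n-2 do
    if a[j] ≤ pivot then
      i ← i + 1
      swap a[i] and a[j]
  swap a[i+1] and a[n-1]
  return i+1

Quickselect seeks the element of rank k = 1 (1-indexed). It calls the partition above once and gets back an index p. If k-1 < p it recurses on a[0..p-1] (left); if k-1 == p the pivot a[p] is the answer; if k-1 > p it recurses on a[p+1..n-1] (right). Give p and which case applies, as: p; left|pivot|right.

pivot=7, i=-1
j=0: 6≤7, i=0, swap(0,0) ⇒ [6,6,7,6,8,6,9,6,8,7,6,7,7]
j=1: 6≤7, i=1, swap(1,1) ⇒ [6,6,7,6,8,6,9,6,8,7,6,7,7]
j=2: 7≤7, i=2, swap(2,2) ⇒ [6,6,7,6,8,6,9,6,8,7,6,7,7]
j=3: 6≤7, i=3, swap(3,3) ⇒ [6,6,7,6,8,6,9,6,8,7,6,7,7]
j=4: 8>7, skip
j=5: 6≤7, i=4, swap(4,5) ⇒ [6,6,7,6,6,8,9,6,8,7,6,7,7]
j=6: 9>7, skip
j=7: 6≤7, i=5, swap(5,7) ⇒ [6,6,7,6,6,6,9,8,8,7,6,7,7]
j=8: 8>7, skip
j=9: 7≤7, i=6, swap(6,9) ⇒ [6,6,7,6,6,6,7,8,8,9,6,7,7]
j=10: 6≤7, i=7, swap(7,10) ⇒ [6,6,7,6,6,6,7,6,8,9,8,7,7]
j=11: 7≤7, i=8, swap(8,11) ⇒ [6,6,7,6,6,6,7,6,7,9,8,8,7]
swap(9,12) ⇒ [6,6,7,6,6,6,7,6,7,7,8,8,9]; return 9
p = 9; k-1 = 0 < 9 ⇒ left

9; left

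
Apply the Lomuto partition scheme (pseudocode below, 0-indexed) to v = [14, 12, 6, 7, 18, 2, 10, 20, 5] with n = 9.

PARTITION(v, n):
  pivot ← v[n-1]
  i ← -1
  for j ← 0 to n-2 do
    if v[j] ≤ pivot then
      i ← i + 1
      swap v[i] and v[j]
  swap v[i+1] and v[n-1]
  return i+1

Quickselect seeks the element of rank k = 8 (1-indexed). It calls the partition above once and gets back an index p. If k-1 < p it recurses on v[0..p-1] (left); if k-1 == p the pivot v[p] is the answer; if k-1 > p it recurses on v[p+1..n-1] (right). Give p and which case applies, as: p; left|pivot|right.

1; right

pivot=5, i=-1
j=0: 14>5, skip
j=1: 12>5, skip
j=2: 6>5, skip
j=3: 7>5, skip
j=4: 18>5, skip
j=5: 2≤5, i=0, swap(0,5) ⇒ [2, 12, 6, 7, 18, 14, 10, 20, 5]
j=6: 10>5, skip
j=7: 20>5, skip
swap(1,8) ⇒ [2, 5, 6, 7, 18, 14, 10, 20, 12]; return 1
p = 1; k-1 = 7 > 1 ⇒ right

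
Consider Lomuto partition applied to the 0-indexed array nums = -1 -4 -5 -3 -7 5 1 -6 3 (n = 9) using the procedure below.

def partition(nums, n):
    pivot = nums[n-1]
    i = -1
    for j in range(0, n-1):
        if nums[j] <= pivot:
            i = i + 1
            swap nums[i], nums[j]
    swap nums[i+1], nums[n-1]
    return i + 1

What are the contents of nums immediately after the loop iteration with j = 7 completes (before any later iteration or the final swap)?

pivot=3, i=-1
j=0: -1≤3, i=0, swap(0,0) ⇒ -1 -4 -5 -3 -7 5 1 -6 3
j=1: -4≤3, i=1, swap(1,1) ⇒ -1 -4 -5 -3 -7 5 1 -6 3
j=2: -5≤3, i=2, swap(2,2) ⇒ -1 -4 -5 -3 -7 5 1 -6 3
j=3: -3≤3, i=3, swap(3,3) ⇒ -1 -4 -5 -3 -7 5 1 -6 3
j=4: -7≤3, i=4, swap(4,4) ⇒ -1 -4 -5 -3 -7 5 1 -6 3
j=5: 5>3, skip
j=6: 1≤3, i=5, swap(5,6) ⇒ -1 -4 -5 -3 -7 1 5 -6 3
j=7: -6≤3, i=6, swap(6,7) ⇒ -1 -4 -5 -3 -7 1 -6 5 3
(after j=7) nums = -1 -4 -5 -3 -7 1 -6 5 3

-1 -4 -5 -3 -7 1 -6 5 3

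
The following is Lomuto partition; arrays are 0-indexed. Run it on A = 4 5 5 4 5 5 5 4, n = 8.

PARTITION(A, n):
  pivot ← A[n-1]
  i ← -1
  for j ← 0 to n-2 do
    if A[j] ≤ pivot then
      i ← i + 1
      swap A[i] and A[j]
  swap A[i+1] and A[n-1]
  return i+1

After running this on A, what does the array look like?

4 4 4 5 5 5 5 5

pivot=4, i=-1
j=0: 4≤4, i=0, swap(0,0) ⇒ 4 5 5 4 5 5 5 4
j=1: 5>4, skip
j=2: 5>4, skip
j=3: 4≤4, i=1, swap(1,3) ⇒ 4 4 5 5 5 5 5 4
j=4: 5>4, skip
j=5: 5>4, skip
j=6: 5>4, skip
swap(2,7) ⇒ 4 4 4 5 5 5 5 5; return 2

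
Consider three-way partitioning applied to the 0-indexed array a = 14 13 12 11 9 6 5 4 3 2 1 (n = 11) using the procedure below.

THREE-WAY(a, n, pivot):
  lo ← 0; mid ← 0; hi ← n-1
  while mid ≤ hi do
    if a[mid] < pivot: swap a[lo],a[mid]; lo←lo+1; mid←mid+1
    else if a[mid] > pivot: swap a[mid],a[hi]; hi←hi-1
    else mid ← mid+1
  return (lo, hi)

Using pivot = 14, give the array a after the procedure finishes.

13 12 11 9 6 5 4 3 2 1 14

pivot = 14; lo=0, mid=0, hi=10
a[mid]=14=14: mid=1
a[mid]=13<14: swap a[0],a[1]; lo=1,mid=2 → 13 14 12 11 9 6 5 4 3 2 1
a[mid]=12<14: swap a[1],a[2]; lo=2,mid=3 → 13 12 14 11 9 6 5 4 3 2 1
a[mid]=11<14: swap a[2],a[3]; lo=3,mid=4 → 13 12 11 14 9 6 5 4 3 2 1
a[mid]=9<14: swap a[3],a[4]; lo=4,mid=5 → 13 12 11 9 14 6 5 4 3 2 1
a[mid]=6<14: swap a[4],a[5]; lo=5,mid=6 → 13 12 11 9 6 14 5 4 3 2 1
a[mid]=5<14: swap a[5],a[6]; lo=6,mid=7 → 13 12 11 9 6 5 14 4 3 2 1
a[mid]=4<14: swap a[6],a[7]; lo=7,mid=8 → 13 12 11 9 6 5 4 14 3 2 1
a[mid]=3<14: swap a[7],a[8]; lo=8,mid=9 → 13 12 11 9 6 5 4 3 14 2 1
a[mid]=2<14: swap a[8],a[9]; lo=9,mid=10 → 13 12 11 9 6 5 4 3 2 14 1
a[mid]=1<14: swap a[9],a[10]; lo=10,mid=11 → 13 12 11 9 6 5 4 3 2 1 14
end: lo=10, hi=10; a = 13 12 11 9 6 5 4 3 2 1 14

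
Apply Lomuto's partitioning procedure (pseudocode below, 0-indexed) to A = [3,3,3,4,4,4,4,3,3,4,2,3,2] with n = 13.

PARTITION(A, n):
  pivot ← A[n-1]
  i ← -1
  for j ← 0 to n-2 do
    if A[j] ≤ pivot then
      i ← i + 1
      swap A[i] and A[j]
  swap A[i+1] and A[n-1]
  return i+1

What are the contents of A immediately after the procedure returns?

[2,2,3,4,4,4,4,3,3,4,3,3,3]

pivot=2, i=-1
j=0: 3>2, skip
j=1: 3>2, skip
j=2: 3>2, skip
j=3: 4>2, skip
j=4: 4>2, skip
j=5: 4>2, skip
j=6: 4>2, skip
j=7: 3>2, skip
j=8: 3>2, skip
j=9: 4>2, skip
j=10: 2≤2, i=0, swap(0,10) ⇒ [2,3,3,4,4,4,4,3,3,4,3,3,2]
j=11: 3>2, skip
swap(1,12) ⇒ [2,2,3,4,4,4,4,3,3,4,3,3,3]; return 1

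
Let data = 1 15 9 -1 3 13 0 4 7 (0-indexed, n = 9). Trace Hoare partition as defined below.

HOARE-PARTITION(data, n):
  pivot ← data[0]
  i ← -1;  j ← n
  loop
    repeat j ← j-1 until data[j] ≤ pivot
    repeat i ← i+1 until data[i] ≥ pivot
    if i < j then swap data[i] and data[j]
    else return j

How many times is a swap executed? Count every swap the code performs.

pivot = data[0] = 1; i = -1, j = 9
j→6 (data[6]=0≤1), i→0 (data[0]=1≥1); i<j, swap → 0 15 9 -1 3 13 1 4 7
j→3 (data[3]=-1≤1), i→1 (data[1]=15≥1); i<j, swap → 0 -1 9 15 3 13 1 4 7
j→1, i→2; i≥j, return j=1. data = 0 -1 9 15 3 13 1 4 7

2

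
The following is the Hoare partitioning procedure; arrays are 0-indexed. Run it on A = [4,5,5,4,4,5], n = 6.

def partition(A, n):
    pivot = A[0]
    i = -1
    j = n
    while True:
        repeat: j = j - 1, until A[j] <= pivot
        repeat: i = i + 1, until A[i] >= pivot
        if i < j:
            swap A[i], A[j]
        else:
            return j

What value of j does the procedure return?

pivot=4
j stops at 4 (4), i stops at 0 (4); swap ⇒ [4,5,5,4,4,5]
j stops at 3 (4), i stops at 1 (5); swap ⇒ [4,4,5,5,4,5]
j stops at 1, i stops at 2; i≥j ⇒ return 1. A=[4,4,5,5,4,5]

1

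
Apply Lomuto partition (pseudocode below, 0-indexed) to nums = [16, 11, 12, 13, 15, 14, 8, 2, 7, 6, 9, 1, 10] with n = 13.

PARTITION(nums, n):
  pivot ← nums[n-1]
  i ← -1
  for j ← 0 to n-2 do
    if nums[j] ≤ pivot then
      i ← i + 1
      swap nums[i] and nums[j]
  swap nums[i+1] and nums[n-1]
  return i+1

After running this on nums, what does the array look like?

[8, 2, 7, 6, 9, 1, 10, 11, 12, 13, 15, 14, 16]

pivot=10, i=-1
j=0: 16>10, skip
j=1: 11>10, skip
j=2: 12>10, skip
j=3: 13>10, skip
j=4: 15>10, skip
j=5: 14>10, skip
j=6: 8≤10, i=0, swap(0,6) ⇒ [8, 11, 12, 13, 15, 14, 16, 2, 7, 6, 9, 1, 10]
j=7: 2≤10, i=1, swap(1,7) ⇒ [8, 2, 12, 13, 15, 14, 16, 11, 7, 6, 9, 1, 10]
j=8: 7≤10, i=2, swap(2,8) ⇒ [8, 2, 7, 13, 15, 14, 16, 11, 12, 6, 9, 1, 10]
j=9: 6≤10, i=3, swap(3,9) ⇒ [8, 2, 7, 6, 15, 14, 16, 11, 12, 13, 9, 1, 10]
j=10: 9≤10, i=4, swap(4,10) ⇒ [8, 2, 7, 6, 9, 14, 16, 11, 12, 13, 15, 1, 10]
j=11: 1≤10, i=5, swap(5,11) ⇒ [8, 2, 7, 6, 9, 1, 16, 11, 12, 13, 15, 14, 10]
swap(6,12) ⇒ [8, 2, 7, 6, 9, 1, 10, 11, 12, 13, 15, 14, 16]; return 6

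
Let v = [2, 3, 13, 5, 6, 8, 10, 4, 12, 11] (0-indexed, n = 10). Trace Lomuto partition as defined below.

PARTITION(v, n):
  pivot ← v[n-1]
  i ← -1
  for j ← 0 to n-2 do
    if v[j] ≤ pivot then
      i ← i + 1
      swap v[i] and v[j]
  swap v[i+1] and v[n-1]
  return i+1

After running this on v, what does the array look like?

pivot=11, i=-1
j=0: 2≤11, i=0, swap(0,0) ⇒ [2, 3, 13, 5, 6, 8, 10, 4, 12, 11]
j=1: 3≤11, i=1, swap(1,1) ⇒ [2, 3, 13, 5, 6, 8, 10, 4, 12, 11]
j=2: 13>11, skip
j=3: 5≤11, i=2, swap(2,3) ⇒ [2, 3, 5, 13, 6, 8, 10, 4, 12, 11]
j=4: 6≤11, i=3, swap(3,4) ⇒ [2, 3, 5, 6, 13, 8, 10, 4, 12, 11]
j=5: 8≤11, i=4, swap(4,5) ⇒ [2, 3, 5, 6, 8, 13, 10, 4, 12, 11]
j=6: 10≤11, i=5, swap(5,6) ⇒ [2, 3, 5, 6, 8, 10, 13, 4, 12, 11]
j=7: 4≤11, i=6, swap(6,7) ⇒ [2, 3, 5, 6, 8, 10, 4, 13, 12, 11]
j=8: 12>11, skip
swap(7,9) ⇒ [2, 3, 5, 6, 8, 10, 4, 11, 12, 13]; return 7

[2, 3, 5, 6, 8, 10, 4, 11, 12, 13]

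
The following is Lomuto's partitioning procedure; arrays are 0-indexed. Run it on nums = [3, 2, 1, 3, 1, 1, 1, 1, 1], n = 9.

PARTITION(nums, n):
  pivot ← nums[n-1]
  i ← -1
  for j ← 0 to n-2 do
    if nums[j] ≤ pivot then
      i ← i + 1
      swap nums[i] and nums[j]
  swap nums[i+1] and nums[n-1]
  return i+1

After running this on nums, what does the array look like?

[1, 1, 1, 1, 1, 1, 3, 2, 3]

pivot = nums[8] = 1; i = -1
j=0: nums[0]=3 > 1 → no swap
j=1: nums[1]=2 > 1 → no swap
j=2: nums[2]=1 ≤ 1 → i=0, swap nums[0],nums[2] → [1, 2, 3, 3, 1, 1, 1, 1, 1]
j=3: nums[3]=3 > 1 → no swap
j=4: nums[4]=1 ≤ 1 → i=1, swap nums[1],nums[4] → [1, 1, 3, 3, 2, 1, 1, 1, 1]
j=5: nums[5]=1 ≤ 1 → i=2, swap nums[2],nums[5] → [1, 1, 1, 3, 2, 3, 1, 1, 1]
j=6: nums[6]=1 ≤ 1 → i=3, swap nums[3],nums[6] → [1, 1, 1, 1, 2, 3, 3, 1, 1]
j=7: nums[7]=1 ≤ 1 → i=4, swap nums[4],nums[7] → [1, 1, 1, 1, 1, 3, 3, 2, 1]
final swap nums[5],nums[8] → [1, 1, 1, 1, 1, 1, 3, 2, 3]; return 5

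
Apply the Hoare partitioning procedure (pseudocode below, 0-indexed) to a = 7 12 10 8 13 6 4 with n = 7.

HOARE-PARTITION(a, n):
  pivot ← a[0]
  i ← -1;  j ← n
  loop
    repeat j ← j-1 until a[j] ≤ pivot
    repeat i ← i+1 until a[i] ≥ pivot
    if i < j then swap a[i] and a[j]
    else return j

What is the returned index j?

pivot = a[0] = 7; i = -1, j = 7
j→6 (a[6]=4≤7), i→0 (a[0]=7≥7); i<j, swap → 4 12 10 8 13 6 7
j→5 (a[5]=6≤7), i→1 (a[1]=12≥7); i<j, swap → 4 6 10 8 13 12 7
j→1, i→2; i≥j, return j=1. a = 4 6 10 8 13 12 7

1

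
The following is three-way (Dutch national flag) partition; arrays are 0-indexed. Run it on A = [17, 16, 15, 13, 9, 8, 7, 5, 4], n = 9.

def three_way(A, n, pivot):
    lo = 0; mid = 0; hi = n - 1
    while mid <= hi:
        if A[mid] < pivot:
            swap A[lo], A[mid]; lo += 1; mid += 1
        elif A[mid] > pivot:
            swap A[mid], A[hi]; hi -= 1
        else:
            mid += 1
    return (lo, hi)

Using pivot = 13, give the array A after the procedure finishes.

lo=0 mid=0 hi=8
17>13: swap(0,8), hi=7 ⇒ [4, 16, 15, 13, 9, 8, 7, 5, 17]
4<13: swap(0,0), lo=1 mid=1 ⇒ [4, 16, 15, 13, 9, 8, 7, 5, 17]
16>13: swap(1,7), hi=6 ⇒ [4, 5, 15, 13, 9, 8, 7, 16, 17]
5<13: swap(1,1), lo=2 mid=2 ⇒ [4, 5, 15, 13, 9, 8, 7, 16, 17]
15>13: swap(2,6), hi=5 ⇒ [4, 5, 7, 13, 9, 8, 15, 16, 17]
7<13: swap(2,2), lo=3 mid=3 ⇒ [4, 5, 7, 13, 9, 8, 15, 16, 17]
13=13: mid=4
9<13: swap(3,4), lo=4 mid=5 ⇒ [4, 5, 7, 9, 13, 8, 15, 16, 17]
8<13: swap(4,5), lo=5 mid=6 ⇒ [4, 5, 7, 9, 8, 13, 15, 16, 17]
done. lo=5 hi=5; A=[4, 5, 7, 9, 8, 13, 15, 16, 17]

[4, 5, 7, 9, 8, 13, 15, 16, 17]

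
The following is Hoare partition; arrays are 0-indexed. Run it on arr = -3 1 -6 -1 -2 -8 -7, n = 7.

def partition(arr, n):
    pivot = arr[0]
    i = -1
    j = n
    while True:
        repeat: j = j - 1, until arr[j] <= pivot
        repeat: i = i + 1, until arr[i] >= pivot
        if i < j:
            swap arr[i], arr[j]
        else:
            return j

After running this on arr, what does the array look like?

-7 -8 -6 -1 -2 1 -3

pivot=-3
j stops at 6 (-7), i stops at 0 (-3); swap ⇒ -7 1 -6 -1 -2 -8 -3
j stops at 5 (-8), i stops at 1 (1); swap ⇒ -7 -8 -6 -1 -2 1 -3
j stops at 2, i stops at 3; i≥j ⇒ return 2. arr=-7 -8 -6 -1 -2 1 -3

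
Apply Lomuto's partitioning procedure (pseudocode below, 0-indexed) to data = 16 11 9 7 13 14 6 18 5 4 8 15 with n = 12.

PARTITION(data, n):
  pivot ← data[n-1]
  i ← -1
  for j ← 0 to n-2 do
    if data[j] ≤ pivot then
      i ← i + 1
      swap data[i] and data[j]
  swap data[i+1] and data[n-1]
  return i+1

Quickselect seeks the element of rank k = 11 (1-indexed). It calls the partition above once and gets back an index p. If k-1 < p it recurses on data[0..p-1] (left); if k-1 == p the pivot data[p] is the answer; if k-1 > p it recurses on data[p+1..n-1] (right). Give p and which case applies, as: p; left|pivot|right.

9; right

pivot=15, i=-1
j=0: 16>15, skip
j=1: 11≤15, i=0, swap(0,1) ⇒ 11 16 9 7 13 14 6 18 5 4 8 15
j=2: 9≤15, i=1, swap(1,2) ⇒ 11 9 16 7 13 14 6 18 5 4 8 15
j=3: 7≤15, i=2, swap(2,3) ⇒ 11 9 7 16 13 14 6 18 5 4 8 15
j=4: 13≤15, i=3, swap(3,4) ⇒ 11 9 7 13 16 14 6 18 5 4 8 15
j=5: 14≤15, i=4, swap(4,5) ⇒ 11 9 7 13 14 16 6 18 5 4 8 15
j=6: 6≤15, i=5, swap(5,6) ⇒ 11 9 7 13 14 6 16 18 5 4 8 15
j=7: 18>15, skip
j=8: 5≤15, i=6, swap(6,8) ⇒ 11 9 7 13 14 6 5 18 16 4 8 15
j=9: 4≤15, i=7, swap(7,9) ⇒ 11 9 7 13 14 6 5 4 16 18 8 15
j=10: 8≤15, i=8, swap(8,10) ⇒ 11 9 7 13 14 6 5 4 8 18 16 15
swap(9,11) ⇒ 11 9 7 13 14 6 5 4 8 15 16 18; return 9
p = 9; k-1 = 10 > 9 ⇒ right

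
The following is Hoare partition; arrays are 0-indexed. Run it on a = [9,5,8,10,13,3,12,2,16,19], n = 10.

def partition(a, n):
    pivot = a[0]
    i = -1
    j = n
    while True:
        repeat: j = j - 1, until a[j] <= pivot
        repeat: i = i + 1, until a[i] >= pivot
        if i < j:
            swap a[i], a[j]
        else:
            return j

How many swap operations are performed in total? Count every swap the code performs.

pivot=9
j stops at 7 (2), i stops at 0 (9); swap ⇒ [2,5,8,10,13,3,12,9,16,19]
j stops at 5 (3), i stops at 3 (10); swap ⇒ [2,5,8,3,13,10,12,9,16,19]
j stops at 3, i stops at 4; i≥j ⇒ return 3. a=[2,5,8,3,13,10,12,9,16,19]

2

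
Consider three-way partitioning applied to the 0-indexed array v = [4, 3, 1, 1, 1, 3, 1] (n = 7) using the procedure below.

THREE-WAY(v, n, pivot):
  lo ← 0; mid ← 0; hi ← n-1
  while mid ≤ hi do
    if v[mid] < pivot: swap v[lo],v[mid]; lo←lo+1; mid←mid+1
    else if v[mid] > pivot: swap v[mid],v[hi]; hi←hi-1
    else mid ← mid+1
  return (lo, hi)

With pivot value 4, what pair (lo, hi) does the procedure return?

(6, 6)

pivot = 4; lo=0, mid=0, hi=6
v[mid]=4=4: mid=1
v[mid]=3<4: swap v[0],v[1]; lo=1,mid=2 → [3, 4, 1, 1, 1, 3, 1]
v[mid]=1<4: swap v[1],v[2]; lo=2,mid=3 → [3, 1, 4, 1, 1, 3, 1]
v[mid]=1<4: swap v[2],v[3]; lo=3,mid=4 → [3, 1, 1, 4, 1, 3, 1]
v[mid]=1<4: swap v[3],v[4]; lo=4,mid=5 → [3, 1, 1, 1, 4, 3, 1]
v[mid]=3<4: swap v[4],v[5]; lo=5,mid=6 → [3, 1, 1, 1, 3, 4, 1]
v[mid]=1<4: swap v[5],v[6]; lo=6,mid=7 → [3, 1, 1, 1, 3, 1, 4]
end: lo=6, hi=6; v = [3, 1, 1, 1, 3, 1, 4]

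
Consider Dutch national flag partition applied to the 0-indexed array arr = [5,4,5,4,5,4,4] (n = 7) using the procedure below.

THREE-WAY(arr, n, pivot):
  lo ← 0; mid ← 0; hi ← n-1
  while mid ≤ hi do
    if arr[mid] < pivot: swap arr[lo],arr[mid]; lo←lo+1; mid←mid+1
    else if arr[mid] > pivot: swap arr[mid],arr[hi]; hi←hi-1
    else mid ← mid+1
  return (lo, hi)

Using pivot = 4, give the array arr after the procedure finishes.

lo=0 mid=0 hi=6
5>4: swap(0,6), hi=5 ⇒ [4,4,5,4,5,4,5]
4=4: mid=1
4=4: mid=2
5>4: swap(2,5), hi=4 ⇒ [4,4,4,4,5,5,5]
4=4: mid=3
4=4: mid=4
5>4: swap(4,4), hi=3 ⇒ [4,4,4,4,5,5,5]
done. lo=0 hi=3; arr=[4,4,4,4,5,5,5]

[4,4,4,4,5,5,5]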